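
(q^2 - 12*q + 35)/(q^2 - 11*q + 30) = (q - 7)/(q - 6)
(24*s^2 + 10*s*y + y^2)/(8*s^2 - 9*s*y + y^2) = (24*s^2 + 10*s*y + y^2)/(8*s^2 - 9*s*y + y^2)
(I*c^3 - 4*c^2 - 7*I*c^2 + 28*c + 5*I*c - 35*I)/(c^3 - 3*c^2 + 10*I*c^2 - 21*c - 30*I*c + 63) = (I*c^3 - c^2*(4 + 7*I) + c*(28 + 5*I) - 35*I)/(c^3 + c^2*(-3 + 10*I) - 3*c*(7 + 10*I) + 63)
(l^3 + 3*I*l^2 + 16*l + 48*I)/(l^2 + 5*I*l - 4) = (l^2 - I*l + 12)/(l + I)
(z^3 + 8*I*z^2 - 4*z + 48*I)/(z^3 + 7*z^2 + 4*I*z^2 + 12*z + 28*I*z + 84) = (z + 4*I)/(z + 7)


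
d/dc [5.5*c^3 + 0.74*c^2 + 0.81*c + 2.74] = 16.5*c^2 + 1.48*c + 0.81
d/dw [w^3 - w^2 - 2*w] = 3*w^2 - 2*w - 2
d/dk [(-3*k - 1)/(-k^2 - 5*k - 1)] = (3*k^2 + 15*k - (2*k + 5)*(3*k + 1) + 3)/(k^2 + 5*k + 1)^2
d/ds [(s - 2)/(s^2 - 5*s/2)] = 4*(-s^2 + 4*s - 5)/(s^2*(4*s^2 - 20*s + 25))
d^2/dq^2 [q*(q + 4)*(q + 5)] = 6*q + 18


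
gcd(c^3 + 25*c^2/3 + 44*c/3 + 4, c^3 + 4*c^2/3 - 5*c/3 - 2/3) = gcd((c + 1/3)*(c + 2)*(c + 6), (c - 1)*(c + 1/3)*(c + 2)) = c^2 + 7*c/3 + 2/3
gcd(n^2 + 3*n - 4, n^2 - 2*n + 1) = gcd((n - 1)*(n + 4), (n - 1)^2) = n - 1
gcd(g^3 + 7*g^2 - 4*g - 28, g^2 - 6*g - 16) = g + 2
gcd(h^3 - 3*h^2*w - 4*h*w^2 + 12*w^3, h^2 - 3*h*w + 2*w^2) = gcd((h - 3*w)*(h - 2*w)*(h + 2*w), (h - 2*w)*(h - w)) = -h + 2*w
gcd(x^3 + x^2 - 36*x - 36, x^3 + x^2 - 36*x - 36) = x^3 + x^2 - 36*x - 36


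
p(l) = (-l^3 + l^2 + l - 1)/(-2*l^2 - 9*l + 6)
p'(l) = (4*l + 9)*(-l^3 + l^2 + l - 1)/(-2*l^2 - 9*l + 6)^2 + (-3*l^2 + 2*l + 1)/(-2*l^2 - 9*l + 6) = (2*l^4 + 18*l^3 - 25*l^2 + 8*l - 3)/(4*l^4 + 36*l^3 + 57*l^2 - 108*l + 36)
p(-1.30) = 0.11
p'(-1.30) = -0.44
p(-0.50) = -0.11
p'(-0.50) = -0.15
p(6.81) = 1.78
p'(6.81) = 0.41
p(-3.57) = 4.25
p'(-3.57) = -5.28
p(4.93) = 1.05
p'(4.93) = 0.37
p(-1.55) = 0.24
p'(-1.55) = -0.57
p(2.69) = 0.32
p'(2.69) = 0.27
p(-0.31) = -0.14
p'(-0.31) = -0.11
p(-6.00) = -20.42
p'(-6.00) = -15.60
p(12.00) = 4.03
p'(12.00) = 0.45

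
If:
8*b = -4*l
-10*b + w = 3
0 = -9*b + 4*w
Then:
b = -12/31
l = 24/31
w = -27/31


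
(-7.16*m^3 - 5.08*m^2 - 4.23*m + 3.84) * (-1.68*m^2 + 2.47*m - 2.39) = 12.0288*m^5 - 9.1508*m^4 + 11.6712*m^3 - 4.7581*m^2 + 19.5945*m - 9.1776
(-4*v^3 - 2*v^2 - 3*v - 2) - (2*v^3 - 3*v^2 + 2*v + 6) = -6*v^3 + v^2 - 5*v - 8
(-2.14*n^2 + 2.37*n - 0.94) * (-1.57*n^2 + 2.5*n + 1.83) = 3.3598*n^4 - 9.0709*n^3 + 3.4846*n^2 + 1.9871*n - 1.7202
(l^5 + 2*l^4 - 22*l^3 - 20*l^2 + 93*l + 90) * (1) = l^5 + 2*l^4 - 22*l^3 - 20*l^2 + 93*l + 90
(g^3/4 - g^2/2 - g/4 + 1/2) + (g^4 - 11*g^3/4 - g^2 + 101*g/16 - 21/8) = g^4 - 5*g^3/2 - 3*g^2/2 + 97*g/16 - 17/8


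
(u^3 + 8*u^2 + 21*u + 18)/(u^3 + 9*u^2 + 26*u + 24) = (u + 3)/(u + 4)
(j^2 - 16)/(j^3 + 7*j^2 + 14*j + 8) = (j - 4)/(j^2 + 3*j + 2)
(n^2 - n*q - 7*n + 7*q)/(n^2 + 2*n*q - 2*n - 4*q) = (n^2 - n*q - 7*n + 7*q)/(n^2 + 2*n*q - 2*n - 4*q)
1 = 1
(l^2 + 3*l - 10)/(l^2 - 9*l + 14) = (l + 5)/(l - 7)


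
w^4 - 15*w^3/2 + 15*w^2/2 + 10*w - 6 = (w - 6)*(w - 2)*(w - 1/2)*(w + 1)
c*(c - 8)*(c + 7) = c^3 - c^2 - 56*c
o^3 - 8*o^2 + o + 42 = (o - 7)*(o - 3)*(o + 2)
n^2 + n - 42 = (n - 6)*(n + 7)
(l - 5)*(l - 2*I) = l^2 - 5*l - 2*I*l + 10*I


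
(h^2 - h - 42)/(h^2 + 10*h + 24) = (h - 7)/(h + 4)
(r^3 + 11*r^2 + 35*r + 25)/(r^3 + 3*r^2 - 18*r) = (r^3 + 11*r^2 + 35*r + 25)/(r*(r^2 + 3*r - 18))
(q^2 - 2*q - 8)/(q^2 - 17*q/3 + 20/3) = 3*(q + 2)/(3*q - 5)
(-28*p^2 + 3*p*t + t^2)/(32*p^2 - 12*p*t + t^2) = (-7*p - t)/(8*p - t)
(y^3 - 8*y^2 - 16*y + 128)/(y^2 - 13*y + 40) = (y^2 - 16)/(y - 5)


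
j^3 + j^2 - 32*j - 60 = (j - 6)*(j + 2)*(j + 5)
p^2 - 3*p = p*(p - 3)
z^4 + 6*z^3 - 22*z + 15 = (z - 1)^2*(z + 3)*(z + 5)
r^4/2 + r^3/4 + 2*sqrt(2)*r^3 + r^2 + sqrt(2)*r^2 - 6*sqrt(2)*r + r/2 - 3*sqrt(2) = (r/2 + sqrt(2))*(r + 1/2)*(r - sqrt(2))*(r + 3*sqrt(2))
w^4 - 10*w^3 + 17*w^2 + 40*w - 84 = (w - 7)*(w - 3)*(w - 2)*(w + 2)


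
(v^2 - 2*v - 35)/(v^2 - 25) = (v - 7)/(v - 5)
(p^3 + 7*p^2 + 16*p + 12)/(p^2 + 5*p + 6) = p + 2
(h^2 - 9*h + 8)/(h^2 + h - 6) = (h^2 - 9*h + 8)/(h^2 + h - 6)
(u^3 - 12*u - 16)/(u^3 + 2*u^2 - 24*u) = (u^2 + 4*u + 4)/(u*(u + 6))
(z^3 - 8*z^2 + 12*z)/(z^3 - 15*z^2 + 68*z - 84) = z/(z - 7)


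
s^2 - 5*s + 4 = (s - 4)*(s - 1)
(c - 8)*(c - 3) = c^2 - 11*c + 24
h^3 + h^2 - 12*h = h*(h - 3)*(h + 4)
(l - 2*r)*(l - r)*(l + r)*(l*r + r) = l^4*r - 2*l^3*r^2 + l^3*r - l^2*r^3 - 2*l^2*r^2 + 2*l*r^4 - l*r^3 + 2*r^4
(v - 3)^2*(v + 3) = v^3 - 3*v^2 - 9*v + 27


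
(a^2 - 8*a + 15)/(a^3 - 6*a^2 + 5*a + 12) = (a - 5)/(a^2 - 3*a - 4)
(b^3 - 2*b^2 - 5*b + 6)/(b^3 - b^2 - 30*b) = (-b^3 + 2*b^2 + 5*b - 6)/(b*(-b^2 + b + 30))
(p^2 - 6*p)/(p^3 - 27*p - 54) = p/(p^2 + 6*p + 9)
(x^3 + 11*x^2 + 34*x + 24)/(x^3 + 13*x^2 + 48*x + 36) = (x + 4)/(x + 6)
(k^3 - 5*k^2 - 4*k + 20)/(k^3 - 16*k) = (k^3 - 5*k^2 - 4*k + 20)/(k*(k^2 - 16))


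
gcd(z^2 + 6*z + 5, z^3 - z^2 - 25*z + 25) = z + 5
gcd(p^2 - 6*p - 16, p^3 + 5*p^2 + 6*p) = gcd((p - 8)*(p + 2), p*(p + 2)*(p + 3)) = p + 2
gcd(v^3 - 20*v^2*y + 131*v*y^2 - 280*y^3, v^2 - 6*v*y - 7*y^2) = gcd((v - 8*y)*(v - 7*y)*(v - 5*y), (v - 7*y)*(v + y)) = -v + 7*y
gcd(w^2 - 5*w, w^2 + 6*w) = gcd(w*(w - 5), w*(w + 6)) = w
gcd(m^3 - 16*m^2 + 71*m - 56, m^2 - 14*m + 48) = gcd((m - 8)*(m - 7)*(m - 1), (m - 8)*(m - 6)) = m - 8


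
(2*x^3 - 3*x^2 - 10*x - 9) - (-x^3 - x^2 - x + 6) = 3*x^3 - 2*x^2 - 9*x - 15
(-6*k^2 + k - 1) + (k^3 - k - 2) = k^3 - 6*k^2 - 3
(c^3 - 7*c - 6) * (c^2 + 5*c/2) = c^5 + 5*c^4/2 - 7*c^3 - 47*c^2/2 - 15*c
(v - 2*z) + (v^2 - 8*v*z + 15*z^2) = v^2 - 8*v*z + v + 15*z^2 - 2*z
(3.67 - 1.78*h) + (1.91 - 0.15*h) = 5.58 - 1.93*h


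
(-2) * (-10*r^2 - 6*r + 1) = 20*r^2 + 12*r - 2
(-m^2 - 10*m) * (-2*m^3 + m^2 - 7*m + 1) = 2*m^5 + 19*m^4 - 3*m^3 + 69*m^2 - 10*m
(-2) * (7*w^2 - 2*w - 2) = -14*w^2 + 4*w + 4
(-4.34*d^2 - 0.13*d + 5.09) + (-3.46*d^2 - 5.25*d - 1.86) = -7.8*d^2 - 5.38*d + 3.23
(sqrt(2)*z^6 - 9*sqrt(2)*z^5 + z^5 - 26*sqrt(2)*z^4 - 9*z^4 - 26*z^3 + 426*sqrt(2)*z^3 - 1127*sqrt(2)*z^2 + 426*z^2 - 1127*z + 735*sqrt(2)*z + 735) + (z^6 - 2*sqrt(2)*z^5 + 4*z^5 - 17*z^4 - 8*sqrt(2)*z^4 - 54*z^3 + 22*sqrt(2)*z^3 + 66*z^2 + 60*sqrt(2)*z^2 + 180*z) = z^6 + sqrt(2)*z^6 - 11*sqrt(2)*z^5 + 5*z^5 - 34*sqrt(2)*z^4 - 26*z^4 - 80*z^3 + 448*sqrt(2)*z^3 - 1067*sqrt(2)*z^2 + 492*z^2 - 947*z + 735*sqrt(2)*z + 735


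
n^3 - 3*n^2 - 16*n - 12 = (n - 6)*(n + 1)*(n + 2)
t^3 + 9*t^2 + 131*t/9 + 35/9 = (t + 1/3)*(t + 5/3)*(t + 7)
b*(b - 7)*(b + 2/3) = b^3 - 19*b^2/3 - 14*b/3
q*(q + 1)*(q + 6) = q^3 + 7*q^2 + 6*q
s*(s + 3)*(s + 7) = s^3 + 10*s^2 + 21*s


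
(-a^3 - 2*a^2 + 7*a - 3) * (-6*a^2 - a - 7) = 6*a^5 + 13*a^4 - 33*a^3 + 25*a^2 - 46*a + 21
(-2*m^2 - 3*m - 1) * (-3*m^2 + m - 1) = 6*m^4 + 7*m^3 + 2*m^2 + 2*m + 1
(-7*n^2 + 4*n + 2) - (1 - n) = -7*n^2 + 5*n + 1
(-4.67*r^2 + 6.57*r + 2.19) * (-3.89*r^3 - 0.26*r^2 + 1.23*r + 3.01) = 18.1663*r^5 - 24.3431*r^4 - 15.9714*r^3 - 6.545*r^2 + 22.4694*r + 6.5919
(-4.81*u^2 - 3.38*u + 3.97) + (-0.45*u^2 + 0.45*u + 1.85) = -5.26*u^2 - 2.93*u + 5.82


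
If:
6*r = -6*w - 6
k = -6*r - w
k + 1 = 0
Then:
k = -1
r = 2/5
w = -7/5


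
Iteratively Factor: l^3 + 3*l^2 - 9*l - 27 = (l + 3)*(l^2 - 9) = (l - 3)*(l + 3)*(l + 3)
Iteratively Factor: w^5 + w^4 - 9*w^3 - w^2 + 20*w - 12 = (w + 2)*(w^4 - w^3 - 7*w^2 + 13*w - 6) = (w + 2)*(w + 3)*(w^3 - 4*w^2 + 5*w - 2) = (w - 1)*(w + 2)*(w + 3)*(w^2 - 3*w + 2) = (w - 1)^2*(w + 2)*(w + 3)*(w - 2)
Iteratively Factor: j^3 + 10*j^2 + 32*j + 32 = (j + 4)*(j^2 + 6*j + 8) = (j + 4)^2*(j + 2)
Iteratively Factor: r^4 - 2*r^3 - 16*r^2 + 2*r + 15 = (r - 5)*(r^3 + 3*r^2 - r - 3) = (r - 5)*(r + 1)*(r^2 + 2*r - 3) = (r - 5)*(r + 1)*(r + 3)*(r - 1)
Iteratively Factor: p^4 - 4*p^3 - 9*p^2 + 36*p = (p - 4)*(p^3 - 9*p) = (p - 4)*(p - 3)*(p^2 + 3*p) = p*(p - 4)*(p - 3)*(p + 3)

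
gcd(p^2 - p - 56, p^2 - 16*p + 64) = p - 8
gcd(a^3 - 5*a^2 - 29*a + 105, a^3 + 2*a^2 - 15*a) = a^2 + 2*a - 15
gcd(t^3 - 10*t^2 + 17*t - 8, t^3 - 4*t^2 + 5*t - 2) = t^2 - 2*t + 1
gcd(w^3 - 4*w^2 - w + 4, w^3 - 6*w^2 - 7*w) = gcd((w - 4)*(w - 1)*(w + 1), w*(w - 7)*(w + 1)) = w + 1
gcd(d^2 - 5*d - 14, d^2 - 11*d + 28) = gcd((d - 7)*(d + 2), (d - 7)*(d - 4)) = d - 7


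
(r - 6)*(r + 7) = r^2 + r - 42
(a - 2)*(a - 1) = a^2 - 3*a + 2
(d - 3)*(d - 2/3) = d^2 - 11*d/3 + 2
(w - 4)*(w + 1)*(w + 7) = w^3 + 4*w^2 - 25*w - 28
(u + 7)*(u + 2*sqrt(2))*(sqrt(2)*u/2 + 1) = sqrt(2)*u^3/2 + 3*u^2 + 7*sqrt(2)*u^2/2 + 2*sqrt(2)*u + 21*u + 14*sqrt(2)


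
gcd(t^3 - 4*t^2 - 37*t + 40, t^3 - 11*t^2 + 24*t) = t - 8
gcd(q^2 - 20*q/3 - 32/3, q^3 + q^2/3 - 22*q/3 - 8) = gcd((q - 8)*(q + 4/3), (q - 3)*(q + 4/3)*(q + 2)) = q + 4/3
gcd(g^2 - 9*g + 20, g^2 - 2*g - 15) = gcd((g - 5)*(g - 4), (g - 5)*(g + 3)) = g - 5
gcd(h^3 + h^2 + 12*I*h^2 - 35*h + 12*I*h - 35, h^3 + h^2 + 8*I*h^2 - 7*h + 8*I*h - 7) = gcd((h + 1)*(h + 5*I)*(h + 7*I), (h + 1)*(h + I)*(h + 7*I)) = h^2 + h*(1 + 7*I) + 7*I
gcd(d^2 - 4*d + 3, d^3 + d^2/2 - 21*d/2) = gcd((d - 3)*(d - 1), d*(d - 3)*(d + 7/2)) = d - 3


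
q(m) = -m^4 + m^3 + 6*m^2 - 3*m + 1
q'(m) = -4*m^3 + 3*m^2 + 12*m - 3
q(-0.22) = 1.94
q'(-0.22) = -5.45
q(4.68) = -258.84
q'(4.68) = -291.15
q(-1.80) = 9.51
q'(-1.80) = 8.45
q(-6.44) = -1717.99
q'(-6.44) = 1112.50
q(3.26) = -23.31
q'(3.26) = -70.58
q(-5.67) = -1004.93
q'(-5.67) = 754.54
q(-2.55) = -11.20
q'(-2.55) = 52.23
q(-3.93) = -193.78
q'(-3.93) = 238.97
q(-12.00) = -21563.00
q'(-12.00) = 7197.00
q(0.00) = 1.00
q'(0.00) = -3.00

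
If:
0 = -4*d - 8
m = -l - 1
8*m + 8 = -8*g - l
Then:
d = -2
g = -7*m/8 - 7/8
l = -m - 1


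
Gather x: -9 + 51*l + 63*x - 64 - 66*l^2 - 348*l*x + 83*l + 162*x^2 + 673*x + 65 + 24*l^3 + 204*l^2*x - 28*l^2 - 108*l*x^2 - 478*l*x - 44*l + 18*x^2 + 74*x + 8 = 24*l^3 - 94*l^2 + 90*l + x^2*(180 - 108*l) + x*(204*l^2 - 826*l + 810)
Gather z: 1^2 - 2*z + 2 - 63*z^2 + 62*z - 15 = -63*z^2 + 60*z - 12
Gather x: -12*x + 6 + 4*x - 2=4 - 8*x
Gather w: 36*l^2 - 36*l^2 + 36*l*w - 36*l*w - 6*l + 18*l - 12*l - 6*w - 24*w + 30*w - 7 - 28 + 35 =0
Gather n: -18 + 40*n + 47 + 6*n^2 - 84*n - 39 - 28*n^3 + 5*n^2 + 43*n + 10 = -28*n^3 + 11*n^2 - n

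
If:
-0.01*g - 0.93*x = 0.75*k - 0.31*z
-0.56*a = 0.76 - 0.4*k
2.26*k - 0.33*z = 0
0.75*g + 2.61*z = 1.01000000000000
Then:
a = 0.104298356510746*z - 1.35714285714286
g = 1.34666666666667 - 3.48*z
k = 0.146017699115044*z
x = 0.252996479208298*z - 0.0144802867383513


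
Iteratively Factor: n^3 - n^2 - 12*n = (n + 3)*(n^2 - 4*n) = n*(n + 3)*(n - 4)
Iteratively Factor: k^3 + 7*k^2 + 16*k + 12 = (k + 2)*(k^2 + 5*k + 6) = (k + 2)^2*(k + 3)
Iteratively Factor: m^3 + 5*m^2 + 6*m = (m + 2)*(m^2 + 3*m) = (m + 2)*(m + 3)*(m)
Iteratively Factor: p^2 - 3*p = (p - 3)*(p)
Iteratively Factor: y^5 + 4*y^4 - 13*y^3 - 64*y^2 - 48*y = (y + 1)*(y^4 + 3*y^3 - 16*y^2 - 48*y) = (y + 1)*(y + 3)*(y^3 - 16*y) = (y - 4)*(y + 1)*(y + 3)*(y^2 + 4*y) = (y - 4)*(y + 1)*(y + 3)*(y + 4)*(y)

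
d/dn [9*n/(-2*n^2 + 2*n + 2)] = 9*(n^2 + 1)/(2*(n^4 - 2*n^3 - n^2 + 2*n + 1))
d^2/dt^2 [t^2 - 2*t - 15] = 2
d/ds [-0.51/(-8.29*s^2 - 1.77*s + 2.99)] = (-8.4558*s - 0.9027)/(8.29*s^2 + 1.77*s - 2.99)^2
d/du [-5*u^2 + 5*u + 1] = 5 - 10*u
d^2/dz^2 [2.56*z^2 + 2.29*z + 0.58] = 5.12000000000000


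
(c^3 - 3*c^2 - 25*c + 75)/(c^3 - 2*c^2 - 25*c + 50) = (c - 3)/(c - 2)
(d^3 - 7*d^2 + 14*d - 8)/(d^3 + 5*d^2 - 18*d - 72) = (d^2 - 3*d + 2)/(d^2 + 9*d + 18)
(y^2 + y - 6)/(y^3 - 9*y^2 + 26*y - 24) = (y + 3)/(y^2 - 7*y + 12)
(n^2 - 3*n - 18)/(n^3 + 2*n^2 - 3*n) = (n - 6)/(n*(n - 1))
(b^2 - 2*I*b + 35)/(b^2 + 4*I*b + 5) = (b - 7*I)/(b - I)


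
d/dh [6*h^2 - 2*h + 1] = 12*h - 2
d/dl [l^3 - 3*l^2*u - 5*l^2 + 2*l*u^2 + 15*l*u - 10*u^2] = 3*l^2 - 6*l*u - 10*l + 2*u^2 + 15*u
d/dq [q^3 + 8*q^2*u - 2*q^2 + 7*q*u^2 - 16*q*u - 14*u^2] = 3*q^2 + 16*q*u - 4*q + 7*u^2 - 16*u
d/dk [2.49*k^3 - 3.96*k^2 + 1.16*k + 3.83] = 7.47*k^2 - 7.92*k + 1.16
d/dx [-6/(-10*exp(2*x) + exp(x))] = 6*(1 - 20*exp(x))*exp(-x)/(10*exp(x) - 1)^2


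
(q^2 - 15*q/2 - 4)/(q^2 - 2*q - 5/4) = 2*(q - 8)/(2*q - 5)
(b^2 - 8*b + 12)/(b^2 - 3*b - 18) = (b - 2)/(b + 3)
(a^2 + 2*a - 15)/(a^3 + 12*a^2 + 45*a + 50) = (a - 3)/(a^2 + 7*a + 10)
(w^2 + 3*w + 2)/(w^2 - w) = (w^2 + 3*w + 2)/(w*(w - 1))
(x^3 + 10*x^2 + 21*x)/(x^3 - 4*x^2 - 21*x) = (x + 7)/(x - 7)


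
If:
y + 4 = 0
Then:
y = -4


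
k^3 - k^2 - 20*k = k*(k - 5)*(k + 4)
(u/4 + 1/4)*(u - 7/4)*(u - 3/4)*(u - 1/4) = u^4/4 - 7*u^3/16 - 13*u^2/64 + 103*u/256 - 21/256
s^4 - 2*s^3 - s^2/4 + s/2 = s*(s - 2)*(s - 1/2)*(s + 1/2)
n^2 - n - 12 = (n - 4)*(n + 3)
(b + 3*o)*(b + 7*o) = b^2 + 10*b*o + 21*o^2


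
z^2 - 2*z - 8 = (z - 4)*(z + 2)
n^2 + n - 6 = (n - 2)*(n + 3)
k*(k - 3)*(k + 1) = k^3 - 2*k^2 - 3*k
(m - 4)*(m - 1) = m^2 - 5*m + 4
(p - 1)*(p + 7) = p^2 + 6*p - 7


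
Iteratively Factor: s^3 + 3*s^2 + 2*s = (s + 2)*(s^2 + s) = (s + 1)*(s + 2)*(s)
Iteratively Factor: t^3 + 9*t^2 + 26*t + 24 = (t + 2)*(t^2 + 7*t + 12) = (t + 2)*(t + 3)*(t + 4)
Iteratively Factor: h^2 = (h)*(h)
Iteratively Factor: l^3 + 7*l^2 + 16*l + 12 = (l + 3)*(l^2 + 4*l + 4) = (l + 2)*(l + 3)*(l + 2)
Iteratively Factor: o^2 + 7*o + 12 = (o + 3)*(o + 4)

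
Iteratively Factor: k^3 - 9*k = (k - 3)*(k^2 + 3*k) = (k - 3)*(k + 3)*(k)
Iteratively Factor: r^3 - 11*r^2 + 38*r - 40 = (r - 5)*(r^2 - 6*r + 8) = (r - 5)*(r - 2)*(r - 4)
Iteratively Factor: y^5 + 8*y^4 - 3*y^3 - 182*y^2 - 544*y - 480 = (y - 5)*(y^4 + 13*y^3 + 62*y^2 + 128*y + 96) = (y - 5)*(y + 4)*(y^3 + 9*y^2 + 26*y + 24) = (y - 5)*(y + 2)*(y + 4)*(y^2 + 7*y + 12) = (y - 5)*(y + 2)*(y + 4)^2*(y + 3)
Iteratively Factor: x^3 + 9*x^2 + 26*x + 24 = (x + 4)*(x^2 + 5*x + 6) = (x + 2)*(x + 4)*(x + 3)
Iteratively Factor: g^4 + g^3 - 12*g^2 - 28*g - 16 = (g + 2)*(g^3 - g^2 - 10*g - 8) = (g - 4)*(g + 2)*(g^2 + 3*g + 2) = (g - 4)*(g + 1)*(g + 2)*(g + 2)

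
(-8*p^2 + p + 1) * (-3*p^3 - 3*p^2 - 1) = 24*p^5 + 21*p^4 - 6*p^3 + 5*p^2 - p - 1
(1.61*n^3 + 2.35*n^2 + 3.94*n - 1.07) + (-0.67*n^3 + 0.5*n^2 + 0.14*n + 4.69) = 0.94*n^3 + 2.85*n^2 + 4.08*n + 3.62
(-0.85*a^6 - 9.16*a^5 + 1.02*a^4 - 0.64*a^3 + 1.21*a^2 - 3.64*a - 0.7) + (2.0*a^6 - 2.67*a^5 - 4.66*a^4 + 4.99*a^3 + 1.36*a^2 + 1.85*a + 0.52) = 1.15*a^6 - 11.83*a^5 - 3.64*a^4 + 4.35*a^3 + 2.57*a^2 - 1.79*a - 0.18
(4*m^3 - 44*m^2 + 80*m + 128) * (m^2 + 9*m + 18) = 4*m^5 - 8*m^4 - 244*m^3 + 56*m^2 + 2592*m + 2304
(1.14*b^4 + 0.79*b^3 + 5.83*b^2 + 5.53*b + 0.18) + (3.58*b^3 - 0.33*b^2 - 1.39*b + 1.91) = 1.14*b^4 + 4.37*b^3 + 5.5*b^2 + 4.14*b + 2.09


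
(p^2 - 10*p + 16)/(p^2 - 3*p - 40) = (p - 2)/(p + 5)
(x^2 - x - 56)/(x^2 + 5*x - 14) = (x - 8)/(x - 2)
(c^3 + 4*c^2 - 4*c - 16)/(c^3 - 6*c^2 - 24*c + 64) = (c + 2)/(c - 8)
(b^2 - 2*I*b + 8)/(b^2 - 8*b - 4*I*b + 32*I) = (b + 2*I)/(b - 8)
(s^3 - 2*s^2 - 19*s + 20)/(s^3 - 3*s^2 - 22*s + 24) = (s - 5)/(s - 6)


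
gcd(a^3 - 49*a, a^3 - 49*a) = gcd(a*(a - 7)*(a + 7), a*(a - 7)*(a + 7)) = a^3 - 49*a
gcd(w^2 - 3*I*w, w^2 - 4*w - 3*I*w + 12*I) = w - 3*I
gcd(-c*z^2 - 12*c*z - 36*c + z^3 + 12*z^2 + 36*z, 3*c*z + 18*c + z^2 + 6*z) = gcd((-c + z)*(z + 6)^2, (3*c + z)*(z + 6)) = z + 6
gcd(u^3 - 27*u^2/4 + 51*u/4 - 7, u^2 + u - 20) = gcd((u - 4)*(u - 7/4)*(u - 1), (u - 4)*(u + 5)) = u - 4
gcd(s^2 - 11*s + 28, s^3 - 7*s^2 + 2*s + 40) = s - 4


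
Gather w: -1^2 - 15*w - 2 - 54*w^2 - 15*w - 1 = -54*w^2 - 30*w - 4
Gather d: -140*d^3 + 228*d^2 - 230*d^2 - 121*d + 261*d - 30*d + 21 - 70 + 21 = -140*d^3 - 2*d^2 + 110*d - 28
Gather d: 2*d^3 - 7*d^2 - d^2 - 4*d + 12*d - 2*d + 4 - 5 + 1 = 2*d^3 - 8*d^2 + 6*d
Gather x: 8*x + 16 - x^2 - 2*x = -x^2 + 6*x + 16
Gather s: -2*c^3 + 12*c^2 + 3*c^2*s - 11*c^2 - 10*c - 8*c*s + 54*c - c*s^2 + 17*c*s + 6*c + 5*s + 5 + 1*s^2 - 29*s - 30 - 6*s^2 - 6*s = -2*c^3 + c^2 + 50*c + s^2*(-c - 5) + s*(3*c^2 + 9*c - 30) - 25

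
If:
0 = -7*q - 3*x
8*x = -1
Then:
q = 3/56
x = -1/8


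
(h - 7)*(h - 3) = h^2 - 10*h + 21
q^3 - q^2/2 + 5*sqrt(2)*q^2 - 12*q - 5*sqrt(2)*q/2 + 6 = (q - 1/2)*(q - sqrt(2))*(q + 6*sqrt(2))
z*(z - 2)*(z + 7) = z^3 + 5*z^2 - 14*z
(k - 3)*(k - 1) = k^2 - 4*k + 3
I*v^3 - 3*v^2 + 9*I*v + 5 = (v - I)*(v + 5*I)*(I*v + 1)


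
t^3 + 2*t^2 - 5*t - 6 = (t - 2)*(t + 1)*(t + 3)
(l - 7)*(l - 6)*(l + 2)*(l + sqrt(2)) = l^4 - 11*l^3 + sqrt(2)*l^3 - 11*sqrt(2)*l^2 + 16*l^2 + 16*sqrt(2)*l + 84*l + 84*sqrt(2)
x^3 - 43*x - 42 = (x - 7)*(x + 1)*(x + 6)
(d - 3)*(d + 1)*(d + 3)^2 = d^4 + 4*d^3 - 6*d^2 - 36*d - 27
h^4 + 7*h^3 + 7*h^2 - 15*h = h*(h - 1)*(h + 3)*(h + 5)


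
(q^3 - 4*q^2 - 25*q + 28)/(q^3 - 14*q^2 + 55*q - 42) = (q + 4)/(q - 6)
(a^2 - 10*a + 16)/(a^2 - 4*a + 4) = (a - 8)/(a - 2)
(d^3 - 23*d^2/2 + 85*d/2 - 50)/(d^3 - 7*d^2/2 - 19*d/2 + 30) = (d - 5)/(d + 3)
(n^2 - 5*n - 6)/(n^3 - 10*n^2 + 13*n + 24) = (n - 6)/(n^2 - 11*n + 24)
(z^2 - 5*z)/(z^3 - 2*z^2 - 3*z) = (5 - z)/(-z^2 + 2*z + 3)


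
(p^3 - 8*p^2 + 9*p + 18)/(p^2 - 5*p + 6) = (p^2 - 5*p - 6)/(p - 2)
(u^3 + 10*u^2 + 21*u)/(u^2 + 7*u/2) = 2*(u^2 + 10*u + 21)/(2*u + 7)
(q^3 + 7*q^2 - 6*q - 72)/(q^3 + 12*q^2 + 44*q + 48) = (q - 3)/(q + 2)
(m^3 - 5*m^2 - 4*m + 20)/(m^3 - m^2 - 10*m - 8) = (m^2 - 7*m + 10)/(m^2 - 3*m - 4)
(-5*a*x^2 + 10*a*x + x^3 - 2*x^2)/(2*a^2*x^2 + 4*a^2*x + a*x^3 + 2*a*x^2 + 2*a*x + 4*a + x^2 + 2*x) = x*(-5*a*x + 10*a + x^2 - 2*x)/(2*a^2*x^2 + 4*a^2*x + a*x^3 + 2*a*x^2 + 2*a*x + 4*a + x^2 + 2*x)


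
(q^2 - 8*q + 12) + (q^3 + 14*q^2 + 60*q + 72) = q^3 + 15*q^2 + 52*q + 84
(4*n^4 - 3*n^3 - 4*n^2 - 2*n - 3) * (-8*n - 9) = -32*n^5 - 12*n^4 + 59*n^3 + 52*n^2 + 42*n + 27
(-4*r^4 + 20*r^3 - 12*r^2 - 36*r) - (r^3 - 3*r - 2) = -4*r^4 + 19*r^3 - 12*r^2 - 33*r + 2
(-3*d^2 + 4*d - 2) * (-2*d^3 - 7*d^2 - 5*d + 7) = 6*d^5 + 13*d^4 - 9*d^3 - 27*d^2 + 38*d - 14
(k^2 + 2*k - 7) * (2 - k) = -k^3 + 11*k - 14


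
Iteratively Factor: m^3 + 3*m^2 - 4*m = (m)*(m^2 + 3*m - 4) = m*(m + 4)*(m - 1)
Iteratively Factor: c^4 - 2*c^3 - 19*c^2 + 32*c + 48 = (c + 4)*(c^3 - 6*c^2 + 5*c + 12) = (c - 4)*(c + 4)*(c^2 - 2*c - 3) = (c - 4)*(c + 1)*(c + 4)*(c - 3)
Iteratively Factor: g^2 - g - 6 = (g - 3)*(g + 2)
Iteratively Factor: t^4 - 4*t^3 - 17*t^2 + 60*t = (t - 3)*(t^3 - t^2 - 20*t) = (t - 5)*(t - 3)*(t^2 + 4*t) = (t - 5)*(t - 3)*(t + 4)*(t)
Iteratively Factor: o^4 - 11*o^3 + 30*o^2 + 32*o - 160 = (o - 5)*(o^3 - 6*o^2 + 32) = (o - 5)*(o - 4)*(o^2 - 2*o - 8) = (o - 5)*(o - 4)^2*(o + 2)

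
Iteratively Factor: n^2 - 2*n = (n - 2)*(n)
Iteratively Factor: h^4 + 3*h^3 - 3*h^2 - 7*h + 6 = (h - 1)*(h^3 + 4*h^2 + h - 6) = (h - 1)^2*(h^2 + 5*h + 6) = (h - 1)^2*(h + 3)*(h + 2)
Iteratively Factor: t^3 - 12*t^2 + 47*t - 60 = (t - 5)*(t^2 - 7*t + 12) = (t - 5)*(t - 4)*(t - 3)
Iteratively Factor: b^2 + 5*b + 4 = (b + 1)*(b + 4)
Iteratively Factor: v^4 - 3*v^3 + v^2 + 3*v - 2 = (v - 1)*(v^3 - 2*v^2 - v + 2) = (v - 1)^2*(v^2 - v - 2) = (v - 2)*(v - 1)^2*(v + 1)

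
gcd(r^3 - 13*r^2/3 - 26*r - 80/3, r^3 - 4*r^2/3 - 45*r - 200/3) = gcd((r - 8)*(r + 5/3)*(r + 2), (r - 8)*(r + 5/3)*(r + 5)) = r^2 - 19*r/3 - 40/3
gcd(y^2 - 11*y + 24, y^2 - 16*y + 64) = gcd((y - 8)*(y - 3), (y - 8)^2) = y - 8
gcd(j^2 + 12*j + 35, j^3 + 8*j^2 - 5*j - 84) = j + 7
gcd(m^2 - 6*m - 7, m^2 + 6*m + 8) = 1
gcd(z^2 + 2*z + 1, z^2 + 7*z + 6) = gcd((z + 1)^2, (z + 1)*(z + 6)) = z + 1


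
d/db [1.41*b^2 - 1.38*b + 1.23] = 2.82*b - 1.38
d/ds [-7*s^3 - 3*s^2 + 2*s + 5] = -21*s^2 - 6*s + 2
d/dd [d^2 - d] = 2*d - 1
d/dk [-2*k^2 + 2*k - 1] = 2 - 4*k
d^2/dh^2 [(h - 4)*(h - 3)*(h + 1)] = 6*h - 12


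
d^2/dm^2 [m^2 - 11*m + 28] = 2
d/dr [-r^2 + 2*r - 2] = 2 - 2*r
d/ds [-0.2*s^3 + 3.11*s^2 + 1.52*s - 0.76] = -0.6*s^2 + 6.22*s + 1.52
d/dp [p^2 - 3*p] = 2*p - 3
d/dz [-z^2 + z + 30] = 1 - 2*z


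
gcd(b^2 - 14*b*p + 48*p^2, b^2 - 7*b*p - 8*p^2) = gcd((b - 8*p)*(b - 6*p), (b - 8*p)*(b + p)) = -b + 8*p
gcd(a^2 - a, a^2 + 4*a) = a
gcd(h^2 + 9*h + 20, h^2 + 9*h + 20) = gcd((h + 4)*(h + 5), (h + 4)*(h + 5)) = h^2 + 9*h + 20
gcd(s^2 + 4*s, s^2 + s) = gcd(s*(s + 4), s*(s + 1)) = s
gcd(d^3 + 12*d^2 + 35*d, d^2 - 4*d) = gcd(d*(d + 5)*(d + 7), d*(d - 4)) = d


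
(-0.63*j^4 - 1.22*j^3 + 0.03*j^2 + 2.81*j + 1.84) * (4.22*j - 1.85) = -2.6586*j^5 - 3.9829*j^4 + 2.3836*j^3 + 11.8027*j^2 + 2.5663*j - 3.404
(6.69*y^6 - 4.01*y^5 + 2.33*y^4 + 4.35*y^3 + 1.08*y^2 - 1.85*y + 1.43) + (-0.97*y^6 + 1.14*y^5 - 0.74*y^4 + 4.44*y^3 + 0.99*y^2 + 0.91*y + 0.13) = 5.72*y^6 - 2.87*y^5 + 1.59*y^4 + 8.79*y^3 + 2.07*y^2 - 0.94*y + 1.56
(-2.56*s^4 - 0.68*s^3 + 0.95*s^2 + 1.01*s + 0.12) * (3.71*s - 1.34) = -9.4976*s^5 + 0.9076*s^4 + 4.4357*s^3 + 2.4741*s^2 - 0.9082*s - 0.1608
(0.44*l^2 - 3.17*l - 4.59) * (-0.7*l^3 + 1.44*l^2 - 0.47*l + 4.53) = -0.308*l^5 + 2.8526*l^4 - 1.5586*l^3 - 3.1265*l^2 - 12.2028*l - 20.7927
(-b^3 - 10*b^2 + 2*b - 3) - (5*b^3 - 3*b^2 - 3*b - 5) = -6*b^3 - 7*b^2 + 5*b + 2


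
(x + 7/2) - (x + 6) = -5/2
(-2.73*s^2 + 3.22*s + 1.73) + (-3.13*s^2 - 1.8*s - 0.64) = -5.86*s^2 + 1.42*s + 1.09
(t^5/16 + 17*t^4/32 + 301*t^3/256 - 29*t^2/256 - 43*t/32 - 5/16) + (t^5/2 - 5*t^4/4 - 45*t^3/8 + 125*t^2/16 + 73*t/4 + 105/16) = 9*t^5/16 - 23*t^4/32 - 1139*t^3/256 + 1971*t^2/256 + 541*t/32 + 25/4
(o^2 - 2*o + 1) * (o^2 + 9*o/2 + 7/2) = o^4 + 5*o^3/2 - 9*o^2/2 - 5*o/2 + 7/2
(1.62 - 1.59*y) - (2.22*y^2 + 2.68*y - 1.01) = -2.22*y^2 - 4.27*y + 2.63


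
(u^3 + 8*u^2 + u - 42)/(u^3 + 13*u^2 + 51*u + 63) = (u - 2)/(u + 3)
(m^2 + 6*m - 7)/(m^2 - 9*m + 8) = (m + 7)/(m - 8)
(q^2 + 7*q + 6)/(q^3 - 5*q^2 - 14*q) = (q^2 + 7*q + 6)/(q*(q^2 - 5*q - 14))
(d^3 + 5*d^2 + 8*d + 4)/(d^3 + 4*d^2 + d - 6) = (d^2 + 3*d + 2)/(d^2 + 2*d - 3)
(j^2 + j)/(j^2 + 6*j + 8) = j*(j + 1)/(j^2 + 6*j + 8)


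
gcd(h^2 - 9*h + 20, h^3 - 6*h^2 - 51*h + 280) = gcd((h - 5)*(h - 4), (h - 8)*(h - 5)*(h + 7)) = h - 5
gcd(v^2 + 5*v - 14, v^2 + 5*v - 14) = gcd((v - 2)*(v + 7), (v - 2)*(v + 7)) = v^2 + 5*v - 14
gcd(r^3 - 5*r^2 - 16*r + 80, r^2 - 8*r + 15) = r - 5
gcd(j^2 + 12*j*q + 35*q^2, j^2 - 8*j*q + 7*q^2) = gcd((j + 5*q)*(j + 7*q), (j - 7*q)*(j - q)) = 1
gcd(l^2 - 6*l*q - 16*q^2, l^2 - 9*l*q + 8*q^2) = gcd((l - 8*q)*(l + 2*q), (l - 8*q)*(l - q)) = -l + 8*q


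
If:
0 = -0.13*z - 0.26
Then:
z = -2.00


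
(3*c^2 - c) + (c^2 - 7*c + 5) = 4*c^2 - 8*c + 5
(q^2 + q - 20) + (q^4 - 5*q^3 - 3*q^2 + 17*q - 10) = q^4 - 5*q^3 - 2*q^2 + 18*q - 30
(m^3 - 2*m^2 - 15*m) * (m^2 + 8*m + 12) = m^5 + 6*m^4 - 19*m^3 - 144*m^2 - 180*m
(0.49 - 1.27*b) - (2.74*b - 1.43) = 1.92 - 4.01*b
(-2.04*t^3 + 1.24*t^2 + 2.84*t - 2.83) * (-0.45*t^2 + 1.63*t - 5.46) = 0.918*t^5 - 3.8832*t^4 + 11.8816*t^3 - 0.8677*t^2 - 20.1193*t + 15.4518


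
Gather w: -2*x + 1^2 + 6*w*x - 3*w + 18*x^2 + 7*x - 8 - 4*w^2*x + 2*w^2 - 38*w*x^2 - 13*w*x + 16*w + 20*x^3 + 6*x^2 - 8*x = w^2*(2 - 4*x) + w*(-38*x^2 - 7*x + 13) + 20*x^3 + 24*x^2 - 3*x - 7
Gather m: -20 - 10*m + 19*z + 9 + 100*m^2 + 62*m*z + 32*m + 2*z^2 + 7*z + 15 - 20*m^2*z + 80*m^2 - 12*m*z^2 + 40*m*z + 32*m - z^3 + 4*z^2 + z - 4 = m^2*(180 - 20*z) + m*(-12*z^2 + 102*z + 54) - z^3 + 6*z^2 + 27*z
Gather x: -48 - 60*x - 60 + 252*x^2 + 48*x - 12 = 252*x^2 - 12*x - 120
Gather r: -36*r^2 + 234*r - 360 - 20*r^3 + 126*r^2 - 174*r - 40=-20*r^3 + 90*r^2 + 60*r - 400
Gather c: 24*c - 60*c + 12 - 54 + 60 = 18 - 36*c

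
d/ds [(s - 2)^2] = 2*s - 4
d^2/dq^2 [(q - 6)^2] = 2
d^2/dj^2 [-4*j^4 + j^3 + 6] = 6*j*(1 - 8*j)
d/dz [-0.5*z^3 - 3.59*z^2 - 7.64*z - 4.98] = -1.5*z^2 - 7.18*z - 7.64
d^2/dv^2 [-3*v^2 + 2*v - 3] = -6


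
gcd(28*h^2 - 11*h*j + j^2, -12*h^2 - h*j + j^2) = 4*h - j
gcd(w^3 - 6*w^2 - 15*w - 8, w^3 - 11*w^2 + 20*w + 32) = w^2 - 7*w - 8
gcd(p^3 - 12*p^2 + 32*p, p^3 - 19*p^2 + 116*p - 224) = p^2 - 12*p + 32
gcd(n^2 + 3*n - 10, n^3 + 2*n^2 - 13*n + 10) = n^2 + 3*n - 10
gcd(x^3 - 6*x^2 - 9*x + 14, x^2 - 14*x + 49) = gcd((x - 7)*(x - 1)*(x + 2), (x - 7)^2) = x - 7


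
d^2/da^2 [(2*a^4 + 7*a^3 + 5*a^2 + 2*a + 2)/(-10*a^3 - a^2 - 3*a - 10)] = 12*(-62*a^6 + 102*a^5 + 546*a^4 + 490*a^3 - 111*a^2 - 243*a - 73)/(1000*a^9 + 300*a^8 + 930*a^7 + 3181*a^6 + 879*a^5 + 1857*a^4 + 3207*a^3 + 570*a^2 + 900*a + 1000)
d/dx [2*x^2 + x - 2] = 4*x + 1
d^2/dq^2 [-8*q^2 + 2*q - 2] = -16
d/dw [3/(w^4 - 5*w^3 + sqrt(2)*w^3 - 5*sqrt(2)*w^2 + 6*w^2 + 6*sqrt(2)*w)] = 3*(-4*w^3 - 3*sqrt(2)*w^2 + 15*w^2 - 12*w + 10*sqrt(2)*w - 6*sqrt(2))/(w^2*(w^3 - 5*w^2 + sqrt(2)*w^2 - 5*sqrt(2)*w + 6*w + 6*sqrt(2))^2)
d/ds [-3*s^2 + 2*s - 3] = 2 - 6*s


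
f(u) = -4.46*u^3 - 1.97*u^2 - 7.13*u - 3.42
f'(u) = -13.38*u^2 - 3.94*u - 7.13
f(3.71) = -284.74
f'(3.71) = -205.91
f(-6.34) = 1099.19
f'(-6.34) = -519.97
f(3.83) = -310.20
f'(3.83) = -218.49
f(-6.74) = 1320.72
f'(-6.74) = -588.40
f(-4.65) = 435.57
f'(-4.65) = -278.12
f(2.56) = -109.41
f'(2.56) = -104.90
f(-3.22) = 148.02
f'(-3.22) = -133.17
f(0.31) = -5.95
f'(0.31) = -9.64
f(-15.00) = 14712.78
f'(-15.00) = -2958.53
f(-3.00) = 120.66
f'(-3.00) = -115.73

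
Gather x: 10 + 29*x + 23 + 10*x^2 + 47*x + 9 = 10*x^2 + 76*x + 42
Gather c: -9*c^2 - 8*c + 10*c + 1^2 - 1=-9*c^2 + 2*c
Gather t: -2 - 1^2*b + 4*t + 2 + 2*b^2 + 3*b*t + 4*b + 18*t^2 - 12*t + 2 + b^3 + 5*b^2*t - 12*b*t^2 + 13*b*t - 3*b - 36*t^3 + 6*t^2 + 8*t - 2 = b^3 + 2*b^2 - 36*t^3 + t^2*(24 - 12*b) + t*(5*b^2 + 16*b)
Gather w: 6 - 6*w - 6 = -6*w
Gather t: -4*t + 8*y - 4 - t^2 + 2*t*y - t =-t^2 + t*(2*y - 5) + 8*y - 4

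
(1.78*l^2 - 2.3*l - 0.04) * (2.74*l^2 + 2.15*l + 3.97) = 4.8772*l^4 - 2.475*l^3 + 2.012*l^2 - 9.217*l - 0.1588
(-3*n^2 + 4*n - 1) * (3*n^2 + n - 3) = -9*n^4 + 9*n^3 + 10*n^2 - 13*n + 3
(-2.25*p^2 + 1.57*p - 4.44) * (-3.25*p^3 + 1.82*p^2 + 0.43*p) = 7.3125*p^5 - 9.1975*p^4 + 16.3199*p^3 - 7.4057*p^2 - 1.9092*p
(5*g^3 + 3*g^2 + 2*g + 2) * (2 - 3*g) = -15*g^4 + g^3 - 2*g + 4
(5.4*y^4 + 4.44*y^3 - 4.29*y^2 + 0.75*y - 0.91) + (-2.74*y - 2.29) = 5.4*y^4 + 4.44*y^3 - 4.29*y^2 - 1.99*y - 3.2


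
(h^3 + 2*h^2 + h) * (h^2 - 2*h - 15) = h^5 - 18*h^3 - 32*h^2 - 15*h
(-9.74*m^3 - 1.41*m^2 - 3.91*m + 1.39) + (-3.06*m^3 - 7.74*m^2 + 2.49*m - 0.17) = -12.8*m^3 - 9.15*m^2 - 1.42*m + 1.22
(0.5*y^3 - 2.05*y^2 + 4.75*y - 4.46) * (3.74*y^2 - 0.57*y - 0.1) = 1.87*y^5 - 7.952*y^4 + 18.8835*y^3 - 19.1829*y^2 + 2.0672*y + 0.446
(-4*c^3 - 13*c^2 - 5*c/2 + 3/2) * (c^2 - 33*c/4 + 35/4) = -4*c^5 + 20*c^4 + 279*c^3/4 - 733*c^2/8 - 137*c/4 + 105/8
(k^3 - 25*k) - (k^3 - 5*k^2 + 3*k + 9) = 5*k^2 - 28*k - 9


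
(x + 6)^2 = x^2 + 12*x + 36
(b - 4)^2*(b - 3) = b^3 - 11*b^2 + 40*b - 48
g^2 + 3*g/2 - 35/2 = (g - 7/2)*(g + 5)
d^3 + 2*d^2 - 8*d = d*(d - 2)*(d + 4)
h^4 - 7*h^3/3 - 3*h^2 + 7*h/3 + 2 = (h - 3)*(h - 1)*(h + 2/3)*(h + 1)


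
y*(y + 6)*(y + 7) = y^3 + 13*y^2 + 42*y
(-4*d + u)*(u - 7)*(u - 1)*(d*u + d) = -4*d^2*u^3 + 28*d^2*u^2 + 4*d^2*u - 28*d^2 + d*u^4 - 7*d*u^3 - d*u^2 + 7*d*u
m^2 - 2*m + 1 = (m - 1)^2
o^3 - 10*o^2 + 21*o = o*(o - 7)*(o - 3)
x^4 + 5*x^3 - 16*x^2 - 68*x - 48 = (x - 4)*(x + 1)*(x + 2)*(x + 6)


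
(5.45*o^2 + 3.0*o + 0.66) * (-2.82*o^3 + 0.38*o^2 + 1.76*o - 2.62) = -15.369*o^5 - 6.389*o^4 + 8.8708*o^3 - 8.7482*o^2 - 6.6984*o - 1.7292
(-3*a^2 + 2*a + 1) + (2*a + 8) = -3*a^2 + 4*a + 9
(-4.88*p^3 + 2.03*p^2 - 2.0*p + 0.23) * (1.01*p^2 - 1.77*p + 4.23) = -4.9288*p^5 + 10.6879*p^4 - 26.2555*p^3 + 12.3592*p^2 - 8.8671*p + 0.9729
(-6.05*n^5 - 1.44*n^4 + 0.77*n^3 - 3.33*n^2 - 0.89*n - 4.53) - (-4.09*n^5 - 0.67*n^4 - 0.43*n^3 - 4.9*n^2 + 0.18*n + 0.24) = -1.96*n^5 - 0.77*n^4 + 1.2*n^3 + 1.57*n^2 - 1.07*n - 4.77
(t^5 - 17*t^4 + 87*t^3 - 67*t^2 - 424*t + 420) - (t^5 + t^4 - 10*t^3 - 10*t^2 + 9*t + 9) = -18*t^4 + 97*t^3 - 57*t^2 - 433*t + 411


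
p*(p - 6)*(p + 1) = p^3 - 5*p^2 - 6*p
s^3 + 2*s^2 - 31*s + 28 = (s - 4)*(s - 1)*(s + 7)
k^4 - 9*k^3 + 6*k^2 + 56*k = k*(k - 7)*(k - 4)*(k + 2)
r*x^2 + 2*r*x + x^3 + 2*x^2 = x*(r + x)*(x + 2)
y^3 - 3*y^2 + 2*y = y*(y - 2)*(y - 1)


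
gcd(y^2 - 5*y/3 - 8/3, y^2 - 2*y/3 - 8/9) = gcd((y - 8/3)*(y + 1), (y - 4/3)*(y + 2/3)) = 1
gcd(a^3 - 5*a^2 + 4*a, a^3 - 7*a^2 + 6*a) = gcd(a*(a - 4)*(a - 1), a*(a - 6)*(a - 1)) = a^2 - a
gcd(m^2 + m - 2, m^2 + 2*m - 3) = m - 1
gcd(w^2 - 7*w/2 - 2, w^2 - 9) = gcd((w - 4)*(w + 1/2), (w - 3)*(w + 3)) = 1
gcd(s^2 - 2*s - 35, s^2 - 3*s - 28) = s - 7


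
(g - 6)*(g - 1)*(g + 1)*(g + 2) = g^4 - 4*g^3 - 13*g^2 + 4*g + 12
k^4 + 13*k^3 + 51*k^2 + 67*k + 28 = (k + 1)^2*(k + 4)*(k + 7)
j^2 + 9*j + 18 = (j + 3)*(j + 6)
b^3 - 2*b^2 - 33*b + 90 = (b - 5)*(b - 3)*(b + 6)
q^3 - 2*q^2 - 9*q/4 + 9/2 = (q - 2)*(q - 3/2)*(q + 3/2)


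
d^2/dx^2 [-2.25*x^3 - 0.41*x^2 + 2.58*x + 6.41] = -13.5*x - 0.82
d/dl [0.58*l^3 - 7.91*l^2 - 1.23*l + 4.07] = 1.74*l^2 - 15.82*l - 1.23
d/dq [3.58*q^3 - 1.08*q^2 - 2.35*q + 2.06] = 10.74*q^2 - 2.16*q - 2.35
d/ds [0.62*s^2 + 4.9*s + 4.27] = 1.24*s + 4.9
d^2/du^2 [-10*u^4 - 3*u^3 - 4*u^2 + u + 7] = -120*u^2 - 18*u - 8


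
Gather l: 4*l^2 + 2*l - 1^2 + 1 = 4*l^2 + 2*l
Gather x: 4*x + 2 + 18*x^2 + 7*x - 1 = 18*x^2 + 11*x + 1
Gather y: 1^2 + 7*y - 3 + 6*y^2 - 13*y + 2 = 6*y^2 - 6*y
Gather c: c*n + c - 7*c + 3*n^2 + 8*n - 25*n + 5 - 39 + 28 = c*(n - 6) + 3*n^2 - 17*n - 6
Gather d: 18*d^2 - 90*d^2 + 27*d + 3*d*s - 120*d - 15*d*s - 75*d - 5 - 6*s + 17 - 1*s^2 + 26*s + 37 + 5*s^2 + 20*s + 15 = -72*d^2 + d*(-12*s - 168) + 4*s^2 + 40*s + 64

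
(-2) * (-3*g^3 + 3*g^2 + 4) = 6*g^3 - 6*g^2 - 8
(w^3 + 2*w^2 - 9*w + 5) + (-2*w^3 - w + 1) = -w^3 + 2*w^2 - 10*w + 6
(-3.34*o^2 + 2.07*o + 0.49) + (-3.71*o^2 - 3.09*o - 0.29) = -7.05*o^2 - 1.02*o + 0.2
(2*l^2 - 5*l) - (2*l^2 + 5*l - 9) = 9 - 10*l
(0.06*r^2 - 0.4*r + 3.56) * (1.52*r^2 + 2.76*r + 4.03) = 0.0912*r^4 - 0.4424*r^3 + 4.549*r^2 + 8.2136*r + 14.3468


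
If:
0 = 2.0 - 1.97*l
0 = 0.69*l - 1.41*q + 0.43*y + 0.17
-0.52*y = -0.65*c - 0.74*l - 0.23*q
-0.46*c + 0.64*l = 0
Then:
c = 1.41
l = 1.02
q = 1.85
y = 4.03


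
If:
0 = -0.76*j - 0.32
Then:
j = -0.42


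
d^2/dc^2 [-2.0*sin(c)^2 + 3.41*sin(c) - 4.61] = -3.41*sin(c) - 4.0*cos(2*c)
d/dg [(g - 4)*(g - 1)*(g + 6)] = 3*g^2 + 2*g - 26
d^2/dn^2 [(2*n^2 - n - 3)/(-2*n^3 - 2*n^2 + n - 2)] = 2*(-8*n^6 + 12*n^5 + 72*n^4 + 154*n^3 + 18*n^2 - 66*n - 15)/(8*n^9 + 24*n^8 + 12*n^7 + 8*n^6 + 42*n^5 + 6*n^4 - n^3 + 30*n^2 - 12*n + 8)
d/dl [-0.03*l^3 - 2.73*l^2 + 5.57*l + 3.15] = -0.09*l^2 - 5.46*l + 5.57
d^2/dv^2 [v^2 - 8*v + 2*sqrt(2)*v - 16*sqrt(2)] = 2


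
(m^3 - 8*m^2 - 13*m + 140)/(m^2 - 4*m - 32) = (m^2 - 12*m + 35)/(m - 8)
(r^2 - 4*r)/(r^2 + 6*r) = (r - 4)/(r + 6)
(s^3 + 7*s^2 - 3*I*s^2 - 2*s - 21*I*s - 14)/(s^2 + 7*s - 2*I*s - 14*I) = s - I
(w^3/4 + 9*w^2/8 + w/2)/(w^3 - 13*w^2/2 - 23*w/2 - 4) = w*(w + 4)/(4*(w^2 - 7*w - 8))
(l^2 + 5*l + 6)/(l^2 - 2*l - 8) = (l + 3)/(l - 4)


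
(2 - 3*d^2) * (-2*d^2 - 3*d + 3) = 6*d^4 + 9*d^3 - 13*d^2 - 6*d + 6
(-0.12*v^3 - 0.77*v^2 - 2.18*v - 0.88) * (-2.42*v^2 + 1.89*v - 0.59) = 0.2904*v^5 + 1.6366*v^4 + 3.8911*v^3 - 1.5363*v^2 - 0.377*v + 0.5192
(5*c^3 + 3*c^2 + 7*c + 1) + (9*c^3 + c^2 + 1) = 14*c^3 + 4*c^2 + 7*c + 2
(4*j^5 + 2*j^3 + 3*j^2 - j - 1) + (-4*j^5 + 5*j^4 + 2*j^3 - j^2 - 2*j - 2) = 5*j^4 + 4*j^3 + 2*j^2 - 3*j - 3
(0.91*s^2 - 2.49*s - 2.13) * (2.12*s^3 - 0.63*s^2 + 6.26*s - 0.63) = 1.9292*s^5 - 5.8521*s^4 + 2.7497*s^3 - 14.8188*s^2 - 11.7651*s + 1.3419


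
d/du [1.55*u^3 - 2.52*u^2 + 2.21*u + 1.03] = 4.65*u^2 - 5.04*u + 2.21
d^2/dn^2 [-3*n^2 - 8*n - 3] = -6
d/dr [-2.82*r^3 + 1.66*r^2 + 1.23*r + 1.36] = -8.46*r^2 + 3.32*r + 1.23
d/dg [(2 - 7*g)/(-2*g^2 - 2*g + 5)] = (-14*g^2 + 8*g - 31)/(4*g^4 + 8*g^3 - 16*g^2 - 20*g + 25)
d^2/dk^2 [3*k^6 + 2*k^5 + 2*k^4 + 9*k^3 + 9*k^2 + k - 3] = 90*k^4 + 40*k^3 + 24*k^2 + 54*k + 18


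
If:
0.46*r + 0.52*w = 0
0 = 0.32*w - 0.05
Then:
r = -0.18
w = 0.16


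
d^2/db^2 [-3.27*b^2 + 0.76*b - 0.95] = -6.54000000000000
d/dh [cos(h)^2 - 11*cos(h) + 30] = (11 - 2*cos(h))*sin(h)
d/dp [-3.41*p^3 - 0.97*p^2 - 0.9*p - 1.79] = -10.23*p^2 - 1.94*p - 0.9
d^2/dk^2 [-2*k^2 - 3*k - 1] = -4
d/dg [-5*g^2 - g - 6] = -10*g - 1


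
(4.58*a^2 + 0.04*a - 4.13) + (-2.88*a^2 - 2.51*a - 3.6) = 1.7*a^2 - 2.47*a - 7.73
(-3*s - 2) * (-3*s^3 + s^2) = 9*s^4 + 3*s^3 - 2*s^2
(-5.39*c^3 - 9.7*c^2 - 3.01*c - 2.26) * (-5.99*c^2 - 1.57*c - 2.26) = 32.2861*c^5 + 66.5653*c^4 + 45.4403*c^3 + 40.1851*c^2 + 10.3508*c + 5.1076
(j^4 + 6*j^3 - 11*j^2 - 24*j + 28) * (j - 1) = j^5 + 5*j^4 - 17*j^3 - 13*j^2 + 52*j - 28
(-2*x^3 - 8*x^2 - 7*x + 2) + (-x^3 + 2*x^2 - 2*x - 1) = -3*x^3 - 6*x^2 - 9*x + 1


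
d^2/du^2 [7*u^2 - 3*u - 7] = 14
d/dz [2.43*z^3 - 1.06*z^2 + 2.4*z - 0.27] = 7.29*z^2 - 2.12*z + 2.4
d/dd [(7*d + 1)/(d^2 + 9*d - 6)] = (7*d^2 + 63*d - (2*d + 9)*(7*d + 1) - 42)/(d^2 + 9*d - 6)^2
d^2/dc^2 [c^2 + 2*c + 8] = 2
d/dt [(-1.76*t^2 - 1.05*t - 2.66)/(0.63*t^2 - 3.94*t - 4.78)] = (7.5959*t^2 + 20.1772*t - 5.4614)/(0.3969*t^4 - 4.9644*t^3 + 9.5008*t^2 + 37.6664*t + 22.8484)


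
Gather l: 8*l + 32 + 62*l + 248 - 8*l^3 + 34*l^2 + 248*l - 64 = -8*l^3 + 34*l^2 + 318*l + 216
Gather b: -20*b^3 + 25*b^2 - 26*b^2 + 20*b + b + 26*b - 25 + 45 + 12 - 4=-20*b^3 - b^2 + 47*b + 28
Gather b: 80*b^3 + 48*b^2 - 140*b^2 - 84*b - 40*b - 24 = 80*b^3 - 92*b^2 - 124*b - 24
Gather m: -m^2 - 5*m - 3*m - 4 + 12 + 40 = -m^2 - 8*m + 48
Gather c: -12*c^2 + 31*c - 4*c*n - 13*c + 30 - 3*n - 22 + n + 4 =-12*c^2 + c*(18 - 4*n) - 2*n + 12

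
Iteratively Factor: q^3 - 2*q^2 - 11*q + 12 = (q - 1)*(q^2 - q - 12) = (q - 4)*(q - 1)*(q + 3)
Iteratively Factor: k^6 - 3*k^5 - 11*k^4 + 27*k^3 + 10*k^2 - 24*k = (k - 1)*(k^5 - 2*k^4 - 13*k^3 + 14*k^2 + 24*k) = (k - 1)*(k + 3)*(k^4 - 5*k^3 + 2*k^2 + 8*k) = k*(k - 1)*(k + 3)*(k^3 - 5*k^2 + 2*k + 8) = k*(k - 2)*(k - 1)*(k + 3)*(k^2 - 3*k - 4) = k*(k - 2)*(k - 1)*(k + 1)*(k + 3)*(k - 4)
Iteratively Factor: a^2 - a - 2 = (a - 2)*(a + 1)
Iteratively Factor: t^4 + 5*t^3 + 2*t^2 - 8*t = (t + 4)*(t^3 + t^2 - 2*t) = (t - 1)*(t + 4)*(t^2 + 2*t) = t*(t - 1)*(t + 4)*(t + 2)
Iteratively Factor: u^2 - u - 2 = (u + 1)*(u - 2)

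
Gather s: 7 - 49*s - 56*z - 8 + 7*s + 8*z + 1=-42*s - 48*z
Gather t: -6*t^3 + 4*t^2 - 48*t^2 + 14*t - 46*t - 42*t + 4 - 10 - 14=-6*t^3 - 44*t^2 - 74*t - 20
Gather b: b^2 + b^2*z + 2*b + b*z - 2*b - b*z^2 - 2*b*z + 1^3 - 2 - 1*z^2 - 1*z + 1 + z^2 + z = b^2*(z + 1) + b*(-z^2 - z)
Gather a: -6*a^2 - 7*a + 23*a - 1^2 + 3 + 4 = -6*a^2 + 16*a + 6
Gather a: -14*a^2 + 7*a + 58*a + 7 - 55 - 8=-14*a^2 + 65*a - 56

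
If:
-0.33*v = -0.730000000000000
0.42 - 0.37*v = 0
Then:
No Solution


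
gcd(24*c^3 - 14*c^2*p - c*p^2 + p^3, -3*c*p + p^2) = -3*c + p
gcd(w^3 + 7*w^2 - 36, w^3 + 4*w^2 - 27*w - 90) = w^2 + 9*w + 18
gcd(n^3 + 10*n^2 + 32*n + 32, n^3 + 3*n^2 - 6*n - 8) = n + 4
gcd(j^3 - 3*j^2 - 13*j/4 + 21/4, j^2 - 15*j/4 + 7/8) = j - 7/2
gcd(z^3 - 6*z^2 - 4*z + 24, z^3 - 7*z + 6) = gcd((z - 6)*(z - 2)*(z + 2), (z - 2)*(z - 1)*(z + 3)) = z - 2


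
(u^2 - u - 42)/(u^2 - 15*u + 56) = (u + 6)/(u - 8)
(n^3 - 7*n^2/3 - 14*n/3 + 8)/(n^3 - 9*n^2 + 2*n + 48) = (n - 4/3)/(n - 8)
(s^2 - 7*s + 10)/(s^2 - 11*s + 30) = (s - 2)/(s - 6)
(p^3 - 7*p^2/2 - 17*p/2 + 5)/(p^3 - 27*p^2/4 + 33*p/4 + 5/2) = 2*(2*p^2 + 3*p - 2)/(4*p^2 - 7*p - 2)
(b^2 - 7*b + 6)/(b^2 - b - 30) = (b - 1)/(b + 5)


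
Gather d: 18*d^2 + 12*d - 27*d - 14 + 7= 18*d^2 - 15*d - 7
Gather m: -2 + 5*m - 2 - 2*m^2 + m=-2*m^2 + 6*m - 4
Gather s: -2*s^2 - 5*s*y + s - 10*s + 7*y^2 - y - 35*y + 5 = -2*s^2 + s*(-5*y - 9) + 7*y^2 - 36*y + 5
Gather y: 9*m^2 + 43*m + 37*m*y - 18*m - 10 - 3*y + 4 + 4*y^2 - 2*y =9*m^2 + 25*m + 4*y^2 + y*(37*m - 5) - 6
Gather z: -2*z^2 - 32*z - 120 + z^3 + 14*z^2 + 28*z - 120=z^3 + 12*z^2 - 4*z - 240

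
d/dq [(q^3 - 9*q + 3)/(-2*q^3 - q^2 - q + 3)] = (-q^4 - 38*q^3 + 18*q^2 + 6*q - 24)/(4*q^6 + 4*q^5 + 5*q^4 - 10*q^3 - 5*q^2 - 6*q + 9)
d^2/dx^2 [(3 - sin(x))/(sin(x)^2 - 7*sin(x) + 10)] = (sin(x)^5 - 5*sin(x)^4 + sin(x)^3 + 61*sin(x)^2 - 176*sin(x) + 94)/(sin(x)^2 - 7*sin(x) + 10)^3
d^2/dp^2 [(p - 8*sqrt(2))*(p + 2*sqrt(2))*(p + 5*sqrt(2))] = 6*p - 2*sqrt(2)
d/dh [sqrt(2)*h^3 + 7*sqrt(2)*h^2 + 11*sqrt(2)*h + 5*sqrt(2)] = sqrt(2)*(3*h^2 + 14*h + 11)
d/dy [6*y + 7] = 6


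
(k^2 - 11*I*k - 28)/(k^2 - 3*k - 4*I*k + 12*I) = (k - 7*I)/(k - 3)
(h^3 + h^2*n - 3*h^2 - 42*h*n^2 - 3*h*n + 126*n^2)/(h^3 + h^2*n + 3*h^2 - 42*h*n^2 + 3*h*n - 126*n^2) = (h - 3)/(h + 3)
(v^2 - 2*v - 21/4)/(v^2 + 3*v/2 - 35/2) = (v + 3/2)/(v + 5)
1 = 1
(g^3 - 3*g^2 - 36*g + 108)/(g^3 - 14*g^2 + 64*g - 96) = (g^2 + 3*g - 18)/(g^2 - 8*g + 16)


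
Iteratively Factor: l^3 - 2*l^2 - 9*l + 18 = (l - 3)*(l^2 + l - 6) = (l - 3)*(l - 2)*(l + 3)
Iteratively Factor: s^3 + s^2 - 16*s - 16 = (s - 4)*(s^2 + 5*s + 4) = (s - 4)*(s + 1)*(s + 4)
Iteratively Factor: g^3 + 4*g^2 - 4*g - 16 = (g - 2)*(g^2 + 6*g + 8) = (g - 2)*(g + 2)*(g + 4)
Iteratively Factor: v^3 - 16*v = (v)*(v^2 - 16) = v*(v + 4)*(v - 4)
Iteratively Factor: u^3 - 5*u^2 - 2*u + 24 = (u - 3)*(u^2 - 2*u - 8) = (u - 3)*(u + 2)*(u - 4)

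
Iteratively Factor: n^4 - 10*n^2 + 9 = (n - 1)*(n^3 + n^2 - 9*n - 9) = (n - 3)*(n - 1)*(n^2 + 4*n + 3) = (n - 3)*(n - 1)*(n + 3)*(n + 1)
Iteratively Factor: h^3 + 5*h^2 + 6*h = (h + 3)*(h^2 + 2*h) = h*(h + 3)*(h + 2)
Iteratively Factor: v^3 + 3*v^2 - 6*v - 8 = (v - 2)*(v^2 + 5*v + 4) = (v - 2)*(v + 4)*(v + 1)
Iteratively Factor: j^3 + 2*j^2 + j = (j + 1)*(j^2 + j) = (j + 1)^2*(j)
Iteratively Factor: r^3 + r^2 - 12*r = (r - 3)*(r^2 + 4*r) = (r - 3)*(r + 4)*(r)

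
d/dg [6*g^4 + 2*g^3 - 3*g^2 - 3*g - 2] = 24*g^3 + 6*g^2 - 6*g - 3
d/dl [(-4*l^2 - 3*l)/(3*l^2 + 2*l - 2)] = (l^2 + 16*l + 6)/(9*l^4 + 12*l^3 - 8*l^2 - 8*l + 4)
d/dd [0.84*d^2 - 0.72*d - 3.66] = 1.68*d - 0.72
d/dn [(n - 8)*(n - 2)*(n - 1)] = 3*n^2 - 22*n + 26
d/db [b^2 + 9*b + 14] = 2*b + 9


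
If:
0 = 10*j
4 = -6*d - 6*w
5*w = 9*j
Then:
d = -2/3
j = 0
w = 0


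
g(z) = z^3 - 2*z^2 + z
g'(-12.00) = 481.00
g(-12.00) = -2028.00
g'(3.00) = 16.00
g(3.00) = 12.00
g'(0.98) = -0.04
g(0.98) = 0.00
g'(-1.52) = 14.01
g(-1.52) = -9.65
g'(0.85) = -0.23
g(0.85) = 0.02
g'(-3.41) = 49.52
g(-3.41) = -66.32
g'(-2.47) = 29.18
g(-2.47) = -29.74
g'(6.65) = 107.07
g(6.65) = 212.28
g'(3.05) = 16.71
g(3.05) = 12.82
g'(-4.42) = 77.29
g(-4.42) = -129.84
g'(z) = 3*z^2 - 4*z + 1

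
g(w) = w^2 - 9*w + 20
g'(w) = 2*w - 9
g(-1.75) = 38.81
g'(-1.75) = -12.50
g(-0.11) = 21.00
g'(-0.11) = -9.22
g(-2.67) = 51.16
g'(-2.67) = -14.34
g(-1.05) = 30.55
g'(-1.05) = -11.10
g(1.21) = 10.57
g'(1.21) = -6.58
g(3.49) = 0.77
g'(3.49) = -2.02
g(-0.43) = 24.05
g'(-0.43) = -9.86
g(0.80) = 13.44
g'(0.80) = -7.40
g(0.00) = 20.00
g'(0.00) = -9.00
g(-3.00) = 56.00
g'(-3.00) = -15.00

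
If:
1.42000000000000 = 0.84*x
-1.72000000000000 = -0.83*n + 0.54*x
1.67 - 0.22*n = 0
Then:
No Solution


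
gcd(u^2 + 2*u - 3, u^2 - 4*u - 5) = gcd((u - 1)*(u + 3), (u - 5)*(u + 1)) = 1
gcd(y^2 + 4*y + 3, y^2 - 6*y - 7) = y + 1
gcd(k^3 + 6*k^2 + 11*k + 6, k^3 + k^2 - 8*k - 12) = k + 2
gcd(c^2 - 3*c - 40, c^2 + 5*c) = c + 5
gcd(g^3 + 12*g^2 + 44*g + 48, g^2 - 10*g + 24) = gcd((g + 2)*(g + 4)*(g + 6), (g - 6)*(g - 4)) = 1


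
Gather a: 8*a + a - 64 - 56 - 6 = 9*a - 126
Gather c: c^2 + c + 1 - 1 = c^2 + c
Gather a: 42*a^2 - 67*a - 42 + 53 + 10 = 42*a^2 - 67*a + 21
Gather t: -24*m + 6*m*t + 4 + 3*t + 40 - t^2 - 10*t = -24*m - t^2 + t*(6*m - 7) + 44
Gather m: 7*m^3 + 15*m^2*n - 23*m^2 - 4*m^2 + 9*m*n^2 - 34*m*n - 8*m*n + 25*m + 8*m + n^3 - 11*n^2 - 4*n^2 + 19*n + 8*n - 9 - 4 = 7*m^3 + m^2*(15*n - 27) + m*(9*n^2 - 42*n + 33) + n^3 - 15*n^2 + 27*n - 13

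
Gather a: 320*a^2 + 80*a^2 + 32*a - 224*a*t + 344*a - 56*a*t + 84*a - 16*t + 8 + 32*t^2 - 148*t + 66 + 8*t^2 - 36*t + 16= 400*a^2 + a*(460 - 280*t) + 40*t^2 - 200*t + 90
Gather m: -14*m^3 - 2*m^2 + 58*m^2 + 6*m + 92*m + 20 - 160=-14*m^3 + 56*m^2 + 98*m - 140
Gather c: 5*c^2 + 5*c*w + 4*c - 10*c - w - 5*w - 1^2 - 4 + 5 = 5*c^2 + c*(5*w - 6) - 6*w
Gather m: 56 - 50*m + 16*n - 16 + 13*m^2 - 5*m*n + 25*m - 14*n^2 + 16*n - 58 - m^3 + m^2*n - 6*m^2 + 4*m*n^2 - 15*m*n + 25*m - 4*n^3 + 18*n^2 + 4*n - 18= -m^3 + m^2*(n + 7) + m*(4*n^2 - 20*n) - 4*n^3 + 4*n^2 + 36*n - 36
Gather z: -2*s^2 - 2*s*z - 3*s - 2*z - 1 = -2*s^2 - 3*s + z*(-2*s - 2) - 1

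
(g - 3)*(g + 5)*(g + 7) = g^3 + 9*g^2 - g - 105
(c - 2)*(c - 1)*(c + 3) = c^3 - 7*c + 6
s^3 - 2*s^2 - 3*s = s*(s - 3)*(s + 1)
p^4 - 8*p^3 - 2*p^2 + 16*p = p*(p - 8)*(p - sqrt(2))*(p + sqrt(2))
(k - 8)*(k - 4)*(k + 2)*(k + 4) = k^4 - 6*k^3 - 32*k^2 + 96*k + 256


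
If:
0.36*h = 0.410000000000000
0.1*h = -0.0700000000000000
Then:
No Solution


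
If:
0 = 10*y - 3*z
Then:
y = 3*z/10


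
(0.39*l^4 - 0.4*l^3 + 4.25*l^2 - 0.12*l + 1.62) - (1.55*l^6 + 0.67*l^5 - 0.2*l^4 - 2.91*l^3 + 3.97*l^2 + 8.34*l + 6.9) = -1.55*l^6 - 0.67*l^5 + 0.59*l^4 + 2.51*l^3 + 0.28*l^2 - 8.46*l - 5.28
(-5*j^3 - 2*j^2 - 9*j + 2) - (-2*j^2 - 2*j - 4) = -5*j^3 - 7*j + 6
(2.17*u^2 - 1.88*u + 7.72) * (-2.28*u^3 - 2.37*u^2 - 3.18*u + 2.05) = -4.9476*u^5 - 0.8565*u^4 - 20.0466*u^3 - 7.8695*u^2 - 28.4036*u + 15.826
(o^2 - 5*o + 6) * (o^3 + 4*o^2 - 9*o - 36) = o^5 - o^4 - 23*o^3 + 33*o^2 + 126*o - 216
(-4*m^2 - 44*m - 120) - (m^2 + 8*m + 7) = -5*m^2 - 52*m - 127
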